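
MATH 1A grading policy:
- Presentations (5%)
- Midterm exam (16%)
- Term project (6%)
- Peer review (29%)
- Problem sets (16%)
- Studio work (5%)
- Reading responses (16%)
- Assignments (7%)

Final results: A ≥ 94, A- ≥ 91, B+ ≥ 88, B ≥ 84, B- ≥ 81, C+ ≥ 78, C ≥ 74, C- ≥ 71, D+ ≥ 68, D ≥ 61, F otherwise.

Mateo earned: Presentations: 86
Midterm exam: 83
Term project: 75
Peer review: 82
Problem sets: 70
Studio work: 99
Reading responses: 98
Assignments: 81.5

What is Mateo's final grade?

B-

Weighted total:
  Presentations 86 × 0.05 = 4.3
  Midterm exam 83 × 0.16 = 13.28
  Term project 75 × 0.06 = 4.5
  Peer review 82 × 0.29 = 23.78
  Problem sets 70 × 0.16 = 11.2
  Studio work 99 × 0.05 = 4.95
  Reading responses 98 × 0.16 = 15.68
  Assignments 81.5 × 0.07 = 5.705
Sum = 83.395
83.395 is ≥ 81 and < 84 → B-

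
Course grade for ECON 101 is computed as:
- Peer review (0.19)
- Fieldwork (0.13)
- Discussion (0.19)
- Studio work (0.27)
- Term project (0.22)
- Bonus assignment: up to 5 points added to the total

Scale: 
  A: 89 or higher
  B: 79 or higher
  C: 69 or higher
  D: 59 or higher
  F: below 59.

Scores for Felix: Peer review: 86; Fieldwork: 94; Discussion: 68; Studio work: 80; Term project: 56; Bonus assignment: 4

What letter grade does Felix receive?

Weighted total:
  Peer review 86 × 0.19 = 16.34
  Fieldwork 94 × 0.13 = 12.22
  Discussion 68 × 0.19 = 12.92
  Studio work 80 × 0.27 = 21.6
  Term project 56 × 0.22 = 12.32
Sum = 75.4
Bonus assignment: 75.4 + 4 = 79.4
79.4 is ≥ 79 and < 89 → B

B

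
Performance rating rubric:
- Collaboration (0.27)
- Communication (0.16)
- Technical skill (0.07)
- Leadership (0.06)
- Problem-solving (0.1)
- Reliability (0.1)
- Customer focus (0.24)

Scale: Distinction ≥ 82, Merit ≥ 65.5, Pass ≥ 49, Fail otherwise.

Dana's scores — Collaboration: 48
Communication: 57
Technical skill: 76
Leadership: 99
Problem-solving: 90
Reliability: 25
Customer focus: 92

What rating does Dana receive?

Merit

Weighted total:
  Collaboration 48 × 0.27 = 12.96
  Communication 57 × 0.16 = 9.12
  Technical skill 76 × 0.07 = 5.32
  Leadership 99 × 0.06 = 5.94
  Problem-solving 90 × 0.1 = 9
  Reliability 25 × 0.1 = 2.5
  Customer focus 92 × 0.24 = 22.08
Sum = 66.92
66.92 is ≥ 65.5 and < 82 → Merit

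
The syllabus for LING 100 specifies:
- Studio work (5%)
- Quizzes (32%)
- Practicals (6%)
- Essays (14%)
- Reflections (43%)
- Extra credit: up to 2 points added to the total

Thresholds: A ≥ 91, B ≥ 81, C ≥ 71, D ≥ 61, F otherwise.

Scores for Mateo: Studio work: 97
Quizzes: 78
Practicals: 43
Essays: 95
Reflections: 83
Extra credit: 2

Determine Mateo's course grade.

Weighted total:
  Studio work 97 × 0.05 = 4.85
  Quizzes 78 × 0.32 = 24.96
  Practicals 43 × 0.06 = 2.58
  Essays 95 × 0.14 = 13.3
  Reflections 83 × 0.43 = 35.69
Sum = 81.38
Extra credit: 81.38 + 2 = 83.38
83.38 is ≥ 81 and < 91 → B

B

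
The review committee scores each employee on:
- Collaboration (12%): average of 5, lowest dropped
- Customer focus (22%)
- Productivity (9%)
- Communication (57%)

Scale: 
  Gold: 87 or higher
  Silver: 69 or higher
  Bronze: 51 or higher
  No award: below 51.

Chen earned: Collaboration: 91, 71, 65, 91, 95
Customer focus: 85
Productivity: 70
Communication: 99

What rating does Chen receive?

Collaboration: drop 65 → average of remaining 4 = 348/4 = 87
Weighted total:
  Collaboration 87 × 0.12 = 10.44
  Customer focus 85 × 0.22 = 18.7
  Productivity 70 × 0.09 = 6.3
  Communication 99 × 0.57 = 56.43
Sum = 91.87
91.87 ≥ 87 → Gold

Gold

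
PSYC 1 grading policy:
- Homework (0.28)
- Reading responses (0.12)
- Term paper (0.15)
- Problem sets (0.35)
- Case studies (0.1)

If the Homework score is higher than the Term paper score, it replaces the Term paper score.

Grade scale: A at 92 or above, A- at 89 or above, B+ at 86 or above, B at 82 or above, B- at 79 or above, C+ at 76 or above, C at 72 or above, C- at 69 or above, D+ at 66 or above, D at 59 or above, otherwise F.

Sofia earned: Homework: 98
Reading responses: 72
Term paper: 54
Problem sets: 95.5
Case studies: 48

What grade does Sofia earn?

Homework (98) > Term paper (54), so Term paper counts as 98.
Weighted total:
  Homework 98 × 0.28 = 27.44
  Reading responses 72 × 0.12 = 8.64
  Term paper 98 × 0.15 = 14.7
  Problem sets 95.5 × 0.35 = 33.425
  Case studies 48 × 0.1 = 4.8
Sum = 89.005
89.005 is ≥ 89 and < 92 → A-

A-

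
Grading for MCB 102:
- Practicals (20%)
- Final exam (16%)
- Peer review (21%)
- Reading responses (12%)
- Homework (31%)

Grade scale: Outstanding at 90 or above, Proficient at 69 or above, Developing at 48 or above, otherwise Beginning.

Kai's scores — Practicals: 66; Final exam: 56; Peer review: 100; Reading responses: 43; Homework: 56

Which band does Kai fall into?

Weighted total:
  Practicals 66 × 0.2 = 13.2
  Final exam 56 × 0.16 = 8.96
  Peer review 100 × 0.21 = 21
  Reading responses 43 × 0.12 = 5.16
  Homework 56 × 0.31 = 17.36
Sum = 65.68
65.68 is ≥ 48 and < 69 → Developing

Developing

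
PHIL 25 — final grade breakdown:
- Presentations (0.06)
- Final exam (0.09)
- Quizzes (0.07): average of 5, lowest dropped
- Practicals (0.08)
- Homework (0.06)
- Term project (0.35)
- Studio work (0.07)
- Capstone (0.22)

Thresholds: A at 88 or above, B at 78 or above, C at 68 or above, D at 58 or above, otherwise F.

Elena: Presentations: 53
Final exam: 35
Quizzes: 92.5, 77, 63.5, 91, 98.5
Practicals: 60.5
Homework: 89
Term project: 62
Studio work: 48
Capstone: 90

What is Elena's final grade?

Quizzes: drop 63.5 → average of remaining 4 = 359/4 = 89.75
Weighted total:
  Presentations 53 × 0.06 = 3.18
  Final exam 35 × 0.09 = 3.15
  Quizzes 89.75 × 0.07 = 6.2825
  Practicals 60.5 × 0.08 = 4.84
  Homework 89 × 0.06 = 5.34
  Term project 62 × 0.35 = 21.7
  Studio work 48 × 0.07 = 3.36
  Capstone 90 × 0.22 = 19.8
Sum = 67.6525
67.6525 is ≥ 58 and < 68 → D

D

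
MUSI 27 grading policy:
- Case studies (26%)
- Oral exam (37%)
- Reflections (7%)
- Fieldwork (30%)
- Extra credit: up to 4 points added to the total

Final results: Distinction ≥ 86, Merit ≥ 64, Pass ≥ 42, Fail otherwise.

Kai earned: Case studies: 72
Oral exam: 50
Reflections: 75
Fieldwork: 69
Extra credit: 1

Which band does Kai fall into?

Merit

Weighted total:
  Case studies 72 × 0.26 = 18.72
  Oral exam 50 × 0.37 = 18.5
  Reflections 75 × 0.07 = 5.25
  Fieldwork 69 × 0.3 = 20.7
Sum = 63.17
Extra credit: 63.17 + 1 = 64.17
64.17 is ≥ 64 and < 86 → Merit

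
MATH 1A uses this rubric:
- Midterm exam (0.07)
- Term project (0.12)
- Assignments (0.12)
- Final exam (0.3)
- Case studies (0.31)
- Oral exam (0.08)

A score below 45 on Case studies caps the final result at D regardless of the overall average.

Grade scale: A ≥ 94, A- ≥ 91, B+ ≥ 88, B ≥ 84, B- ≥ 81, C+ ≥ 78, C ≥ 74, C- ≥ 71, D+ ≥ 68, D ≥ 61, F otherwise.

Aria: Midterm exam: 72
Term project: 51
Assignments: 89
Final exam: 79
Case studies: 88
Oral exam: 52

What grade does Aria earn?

C

Case studies score 88 ≥ 45: minimum met.
Weighted total:
  Midterm exam 72 × 0.07 = 5.04
  Term project 51 × 0.12 = 6.12
  Assignments 89 × 0.12 = 10.68
  Final exam 79 × 0.3 = 23.7
  Case studies 88 × 0.31 = 27.28
  Oral exam 52 × 0.08 = 4.16
Sum = 76.98
76.98 is ≥ 74 and < 78 → C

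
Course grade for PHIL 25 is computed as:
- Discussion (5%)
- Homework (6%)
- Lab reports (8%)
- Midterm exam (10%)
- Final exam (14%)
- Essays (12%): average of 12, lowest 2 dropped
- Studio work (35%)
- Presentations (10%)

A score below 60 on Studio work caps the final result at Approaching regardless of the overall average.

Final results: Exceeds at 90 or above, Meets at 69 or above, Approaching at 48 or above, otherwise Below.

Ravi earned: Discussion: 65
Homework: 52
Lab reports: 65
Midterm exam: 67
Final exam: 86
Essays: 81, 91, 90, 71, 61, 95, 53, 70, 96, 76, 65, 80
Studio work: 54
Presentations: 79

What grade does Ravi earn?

Approaching

Essays: drop 53, 61 → average of remaining 10 = 815/10 = 81.5
Studio work score 54 < 60: minimum not met.
Weighted total:
  Discussion 65 × 0.05 = 3.25
  Homework 52 × 0.06 = 3.12
  Lab reports 65 × 0.08 = 5.2
  Midterm exam 67 × 0.1 = 6.7
  Final exam 86 × 0.14 = 12.04
  Essays 81.5 × 0.12 = 9.78
  Studio work 54 × 0.35 = 18.9
  Presentations 79 × 0.1 = 7.9
Sum = 66.89
66.89 would be Approaching; cap at Approaching applies → Approaching.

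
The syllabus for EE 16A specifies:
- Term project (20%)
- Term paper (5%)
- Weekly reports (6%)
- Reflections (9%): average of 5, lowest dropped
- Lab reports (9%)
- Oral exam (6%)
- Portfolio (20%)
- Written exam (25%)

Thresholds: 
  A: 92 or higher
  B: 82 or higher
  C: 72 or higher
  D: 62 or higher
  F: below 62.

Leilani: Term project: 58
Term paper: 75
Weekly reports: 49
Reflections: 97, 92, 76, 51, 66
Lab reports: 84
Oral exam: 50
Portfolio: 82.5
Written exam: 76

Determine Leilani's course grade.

D

Reflections: drop 51 → average of remaining 4 = 331/4 = 82.75
Weighted total:
  Term project 58 × 0.2 = 11.6
  Term paper 75 × 0.05 = 3.75
  Weekly reports 49 × 0.06 = 2.94
  Reflections 82.75 × 0.09 = 7.4475
  Lab reports 84 × 0.09 = 7.56
  Oral exam 50 × 0.06 = 3
  Portfolio 82.5 × 0.2 = 16.5
  Written exam 76 × 0.25 = 19
Sum = 71.7975
71.7975 is ≥ 62 and < 72 → D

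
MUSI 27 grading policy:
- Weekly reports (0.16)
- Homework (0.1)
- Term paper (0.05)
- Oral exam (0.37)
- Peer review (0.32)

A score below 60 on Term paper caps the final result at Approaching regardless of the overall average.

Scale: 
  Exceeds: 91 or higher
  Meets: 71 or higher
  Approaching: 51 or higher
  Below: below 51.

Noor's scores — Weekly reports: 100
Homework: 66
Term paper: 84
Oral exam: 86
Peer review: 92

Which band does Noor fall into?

Term paper score 84 ≥ 60: minimum met.
Weighted total:
  Weekly reports 100 × 0.16 = 16
  Homework 66 × 0.1 = 6.6
  Term paper 84 × 0.05 = 4.2
  Oral exam 86 × 0.37 = 31.82
  Peer review 92 × 0.32 = 29.44
Sum = 88.06
88.06 is ≥ 71 and < 91 → Meets

Meets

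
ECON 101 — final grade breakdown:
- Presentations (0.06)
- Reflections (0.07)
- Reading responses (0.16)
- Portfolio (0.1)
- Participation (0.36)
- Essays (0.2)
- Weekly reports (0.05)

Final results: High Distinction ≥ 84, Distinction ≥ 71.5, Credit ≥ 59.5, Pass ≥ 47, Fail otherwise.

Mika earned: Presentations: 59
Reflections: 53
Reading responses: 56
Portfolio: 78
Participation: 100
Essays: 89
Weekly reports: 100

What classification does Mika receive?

Distinction

Weighted total:
  Presentations 59 × 0.06 = 3.54
  Reflections 53 × 0.07 = 3.71
  Reading responses 56 × 0.16 = 8.96
  Portfolio 78 × 0.1 = 7.8
  Participation 100 × 0.36 = 36
  Essays 89 × 0.2 = 17.8
  Weekly reports 100 × 0.05 = 5
Sum = 82.81
82.81 is ≥ 71.5 and < 84 → Distinction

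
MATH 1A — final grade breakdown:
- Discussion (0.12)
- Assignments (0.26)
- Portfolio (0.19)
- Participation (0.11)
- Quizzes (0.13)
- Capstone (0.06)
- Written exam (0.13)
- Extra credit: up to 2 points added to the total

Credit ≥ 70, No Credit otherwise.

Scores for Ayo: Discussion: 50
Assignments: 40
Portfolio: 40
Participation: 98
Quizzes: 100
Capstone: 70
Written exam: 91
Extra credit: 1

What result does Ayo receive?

Weighted total:
  Discussion 50 × 0.12 = 6
  Assignments 40 × 0.26 = 10.4
  Portfolio 40 × 0.19 = 7.6
  Participation 98 × 0.11 = 10.78
  Quizzes 100 × 0.13 = 13
  Capstone 70 × 0.06 = 4.2
  Written exam 91 × 0.13 = 11.83
Sum = 63.81
Extra credit: 63.81 + 1 = 64.81
64.81 < 70 → No Credit

No Credit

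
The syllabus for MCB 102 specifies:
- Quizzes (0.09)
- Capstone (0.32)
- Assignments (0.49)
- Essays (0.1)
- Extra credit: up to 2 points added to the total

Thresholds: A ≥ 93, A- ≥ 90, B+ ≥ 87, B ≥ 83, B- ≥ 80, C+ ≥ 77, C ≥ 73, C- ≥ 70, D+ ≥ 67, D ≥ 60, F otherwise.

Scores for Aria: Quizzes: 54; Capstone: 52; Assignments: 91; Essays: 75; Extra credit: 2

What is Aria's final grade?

C

Weighted total:
  Quizzes 54 × 0.09 = 4.86
  Capstone 52 × 0.32 = 16.64
  Assignments 91 × 0.49 = 44.59
  Essays 75 × 0.1 = 7.5
Sum = 73.59
Extra credit: 73.59 + 2 = 75.59
75.59 is ≥ 73 and < 77 → C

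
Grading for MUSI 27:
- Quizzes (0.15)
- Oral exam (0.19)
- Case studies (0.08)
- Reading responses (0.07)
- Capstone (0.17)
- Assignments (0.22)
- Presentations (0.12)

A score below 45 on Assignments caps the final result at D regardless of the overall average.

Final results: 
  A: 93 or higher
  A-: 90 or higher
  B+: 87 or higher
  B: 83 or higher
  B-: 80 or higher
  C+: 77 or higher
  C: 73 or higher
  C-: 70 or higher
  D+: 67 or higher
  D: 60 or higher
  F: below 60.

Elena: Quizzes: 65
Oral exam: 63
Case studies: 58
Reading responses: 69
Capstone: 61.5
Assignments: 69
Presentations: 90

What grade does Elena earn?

Assignments score 69 ≥ 45: minimum met.
Weighted total:
  Quizzes 65 × 0.15 = 9.75
  Oral exam 63 × 0.19 = 11.97
  Case studies 58 × 0.08 = 4.64
  Reading responses 69 × 0.07 = 4.83
  Capstone 61.5 × 0.17 = 10.455
  Assignments 69 × 0.22 = 15.18
  Presentations 90 × 0.12 = 10.8
Sum = 67.625
67.625 is ≥ 67 and < 70 → D+

D+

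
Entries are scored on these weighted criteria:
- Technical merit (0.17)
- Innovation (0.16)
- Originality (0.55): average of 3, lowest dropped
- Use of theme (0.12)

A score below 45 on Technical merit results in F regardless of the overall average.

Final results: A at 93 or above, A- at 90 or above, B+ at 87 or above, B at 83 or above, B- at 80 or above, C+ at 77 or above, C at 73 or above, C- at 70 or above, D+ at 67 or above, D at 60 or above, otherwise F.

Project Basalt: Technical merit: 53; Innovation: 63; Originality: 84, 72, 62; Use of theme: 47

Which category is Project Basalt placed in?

D+

Originality: drop 62 → average of remaining 2 = 156/2 = 78
Technical merit score 53 ≥ 45: minimum met.
Weighted total:
  Technical merit 53 × 0.17 = 9.01
  Innovation 63 × 0.16 = 10.08
  Originality 78 × 0.55 = 42.9
  Use of theme 47 × 0.12 = 5.64
Sum = 67.63
67.63 is ≥ 67 and < 70 → D+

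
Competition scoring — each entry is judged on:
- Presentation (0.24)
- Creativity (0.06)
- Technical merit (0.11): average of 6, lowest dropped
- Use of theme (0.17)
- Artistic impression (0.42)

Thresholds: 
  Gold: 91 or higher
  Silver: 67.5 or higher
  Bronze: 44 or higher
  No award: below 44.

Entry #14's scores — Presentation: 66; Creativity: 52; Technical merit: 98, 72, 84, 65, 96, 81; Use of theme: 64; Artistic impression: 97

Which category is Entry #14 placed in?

Technical merit: drop 65 → average of remaining 5 = 431/5 = 86.2
Weighted total:
  Presentation 66 × 0.24 = 15.84
  Creativity 52 × 0.06 = 3.12
  Technical merit 86.2 × 0.11 = 9.482
  Use of theme 64 × 0.17 = 10.88
  Artistic impression 97 × 0.42 = 40.74
Sum = 80.062
80.062 is ≥ 67.5 and < 91 → Silver

Silver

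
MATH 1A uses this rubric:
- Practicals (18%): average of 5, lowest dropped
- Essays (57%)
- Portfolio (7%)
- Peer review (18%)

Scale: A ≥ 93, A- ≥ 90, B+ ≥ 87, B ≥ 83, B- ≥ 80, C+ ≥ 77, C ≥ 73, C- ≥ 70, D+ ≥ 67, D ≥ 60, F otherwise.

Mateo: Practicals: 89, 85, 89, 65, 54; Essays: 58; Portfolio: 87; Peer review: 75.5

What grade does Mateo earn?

D+

Practicals: drop 54 → average of remaining 4 = 328/4 = 82
Weighted total:
  Practicals 82 × 0.18 = 14.76
  Essays 58 × 0.57 = 33.06
  Portfolio 87 × 0.07 = 6.09
  Peer review 75.5 × 0.18 = 13.59
Sum = 67.5
67.5 is ≥ 67 and < 70 → D+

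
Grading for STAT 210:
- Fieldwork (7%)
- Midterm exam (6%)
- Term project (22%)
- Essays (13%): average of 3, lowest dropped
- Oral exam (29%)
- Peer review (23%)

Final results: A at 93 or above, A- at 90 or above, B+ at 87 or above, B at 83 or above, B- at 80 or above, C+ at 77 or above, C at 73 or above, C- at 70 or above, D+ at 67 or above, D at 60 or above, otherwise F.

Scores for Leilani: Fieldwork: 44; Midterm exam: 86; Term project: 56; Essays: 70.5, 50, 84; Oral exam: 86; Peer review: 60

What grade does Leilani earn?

D+

Essays: drop 50 → average of remaining 2 = 154.5/2 = 77.25
Weighted total:
  Fieldwork 44 × 0.07 = 3.08
  Midterm exam 86 × 0.06 = 5.16
  Term project 56 × 0.22 = 12.32
  Essays 77.25 × 0.13 = 10.0425
  Oral exam 86 × 0.29 = 24.94
  Peer review 60 × 0.23 = 13.8
Sum = 69.3425
69.3425 is ≥ 67 and < 70 → D+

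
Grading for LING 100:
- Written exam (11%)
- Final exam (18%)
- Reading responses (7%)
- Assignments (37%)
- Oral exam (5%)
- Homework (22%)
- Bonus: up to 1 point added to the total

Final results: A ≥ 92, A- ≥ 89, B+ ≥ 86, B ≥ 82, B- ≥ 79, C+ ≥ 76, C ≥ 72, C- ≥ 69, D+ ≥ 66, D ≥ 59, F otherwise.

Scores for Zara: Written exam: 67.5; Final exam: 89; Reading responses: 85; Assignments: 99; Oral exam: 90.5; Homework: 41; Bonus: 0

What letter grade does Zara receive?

Weighted total:
  Written exam 67.5 × 0.11 = 7.425
  Final exam 89 × 0.18 = 16.02
  Reading responses 85 × 0.07 = 5.95
  Assignments 99 × 0.37 = 36.63
  Oral exam 90.5 × 0.05 = 4.525
  Homework 41 × 0.22 = 9.02
Sum = 79.57
Bonus: 79.57 + 0 = 79.57
79.57 is ≥ 79 and < 82 → B-

B-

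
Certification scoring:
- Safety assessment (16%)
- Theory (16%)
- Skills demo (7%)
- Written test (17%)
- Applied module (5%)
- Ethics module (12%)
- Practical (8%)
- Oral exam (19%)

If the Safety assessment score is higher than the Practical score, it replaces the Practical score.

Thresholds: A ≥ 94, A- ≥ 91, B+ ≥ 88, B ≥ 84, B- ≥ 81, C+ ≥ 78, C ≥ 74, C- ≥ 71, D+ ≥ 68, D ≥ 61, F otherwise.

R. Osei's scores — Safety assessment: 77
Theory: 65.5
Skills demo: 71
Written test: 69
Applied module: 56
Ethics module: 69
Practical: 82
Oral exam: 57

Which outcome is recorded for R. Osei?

D

Safety assessment (77) ≤ Practical (82), so Practical stays at 82.
Weighted total:
  Safety assessment 77 × 0.16 = 12.32
  Theory 65.5 × 0.16 = 10.48
  Skills demo 71 × 0.07 = 4.97
  Written test 69 × 0.17 = 11.73
  Applied module 56 × 0.05 = 2.8
  Ethics module 69 × 0.12 = 8.28
  Practical 82 × 0.08 = 6.56
  Oral exam 57 × 0.19 = 10.83
Sum = 67.97
67.97 is ≥ 61 and < 68 → D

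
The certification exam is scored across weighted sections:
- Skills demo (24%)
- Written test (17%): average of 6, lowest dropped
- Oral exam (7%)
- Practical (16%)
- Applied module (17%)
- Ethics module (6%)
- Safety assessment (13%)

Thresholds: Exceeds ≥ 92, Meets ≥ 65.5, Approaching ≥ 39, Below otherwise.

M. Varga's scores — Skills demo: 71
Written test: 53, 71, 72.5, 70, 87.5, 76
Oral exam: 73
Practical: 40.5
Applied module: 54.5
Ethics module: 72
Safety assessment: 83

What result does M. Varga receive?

Written test: drop 53 → average of remaining 5 = 377/5 = 75.4
Weighted total:
  Skills demo 71 × 0.24 = 17.04
  Written test 75.4 × 0.17 = 12.818
  Oral exam 73 × 0.07 = 5.11
  Practical 40.5 × 0.16 = 6.48
  Applied module 54.5 × 0.17 = 9.265
  Ethics module 72 × 0.06 = 4.32
  Safety assessment 83 × 0.13 = 10.79
Sum = 65.823
65.823 is ≥ 65.5 and < 92 → Meets

Meets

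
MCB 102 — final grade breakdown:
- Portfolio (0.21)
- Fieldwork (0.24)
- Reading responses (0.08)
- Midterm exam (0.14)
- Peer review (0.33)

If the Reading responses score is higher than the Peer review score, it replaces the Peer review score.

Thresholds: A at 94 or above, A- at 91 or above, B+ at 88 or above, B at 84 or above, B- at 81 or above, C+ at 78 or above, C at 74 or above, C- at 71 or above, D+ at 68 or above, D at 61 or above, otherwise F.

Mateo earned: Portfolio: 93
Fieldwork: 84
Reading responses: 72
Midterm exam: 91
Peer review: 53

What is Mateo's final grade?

B-

Reading responses (72) > Peer review (53), so Peer review counts as 72.
Weighted total:
  Portfolio 93 × 0.21 = 19.53
  Fieldwork 84 × 0.24 = 20.16
  Reading responses 72 × 0.08 = 5.76
  Midterm exam 91 × 0.14 = 12.74
  Peer review 72 × 0.33 = 23.76
Sum = 81.95
81.95 is ≥ 81 and < 84 → B-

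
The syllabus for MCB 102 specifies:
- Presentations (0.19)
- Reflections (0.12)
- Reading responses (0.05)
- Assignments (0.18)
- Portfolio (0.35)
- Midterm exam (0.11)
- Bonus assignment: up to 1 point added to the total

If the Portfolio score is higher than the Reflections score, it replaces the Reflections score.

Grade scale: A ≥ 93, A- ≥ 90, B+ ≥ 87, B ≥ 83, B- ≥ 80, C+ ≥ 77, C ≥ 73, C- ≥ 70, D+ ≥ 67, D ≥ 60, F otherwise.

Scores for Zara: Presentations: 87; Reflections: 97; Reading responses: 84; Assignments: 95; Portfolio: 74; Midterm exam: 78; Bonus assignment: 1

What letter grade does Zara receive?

Portfolio (74) ≤ Reflections (97), so Reflections stays at 97.
Weighted total:
  Presentations 87 × 0.19 = 16.53
  Reflections 97 × 0.12 = 11.64
  Reading responses 84 × 0.05 = 4.2
  Assignments 95 × 0.18 = 17.1
  Portfolio 74 × 0.35 = 25.9
  Midterm exam 78 × 0.11 = 8.58
Sum = 83.95
Bonus assignment: 83.95 + 1 = 84.95
84.95 is ≥ 83 and < 87 → B

B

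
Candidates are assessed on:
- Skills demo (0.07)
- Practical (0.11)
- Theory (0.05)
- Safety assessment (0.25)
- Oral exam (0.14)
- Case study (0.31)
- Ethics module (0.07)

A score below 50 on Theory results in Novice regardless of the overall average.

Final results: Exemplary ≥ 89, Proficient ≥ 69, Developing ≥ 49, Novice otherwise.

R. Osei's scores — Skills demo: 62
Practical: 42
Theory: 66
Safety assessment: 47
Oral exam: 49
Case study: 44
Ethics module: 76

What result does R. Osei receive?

Theory score 66 ≥ 50: minimum met.
Weighted total:
  Skills demo 62 × 0.07 = 4.34
  Practical 42 × 0.11 = 4.62
  Theory 66 × 0.05 = 3.3
  Safety assessment 47 × 0.25 = 11.75
  Oral exam 49 × 0.14 = 6.86
  Case study 44 × 0.31 = 13.64
  Ethics module 76 × 0.07 = 5.32
Sum = 49.83
49.83 is ≥ 49 and < 69 → Developing

Developing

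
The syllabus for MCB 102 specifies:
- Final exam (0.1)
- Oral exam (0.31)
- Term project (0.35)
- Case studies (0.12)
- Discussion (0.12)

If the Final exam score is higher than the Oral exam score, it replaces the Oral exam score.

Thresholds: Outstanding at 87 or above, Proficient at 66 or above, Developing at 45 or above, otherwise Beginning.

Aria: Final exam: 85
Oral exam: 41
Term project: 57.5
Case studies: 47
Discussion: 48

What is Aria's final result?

Proficient

Final exam (85) > Oral exam (41), so Oral exam counts as 85.
Weighted total:
  Final exam 85 × 0.1 = 8.5
  Oral exam 85 × 0.31 = 26.35
  Term project 57.5 × 0.35 = 20.125
  Case studies 47 × 0.12 = 5.64
  Discussion 48 × 0.12 = 5.76
Sum = 66.375
66.375 is ≥ 66 and < 87 → Proficient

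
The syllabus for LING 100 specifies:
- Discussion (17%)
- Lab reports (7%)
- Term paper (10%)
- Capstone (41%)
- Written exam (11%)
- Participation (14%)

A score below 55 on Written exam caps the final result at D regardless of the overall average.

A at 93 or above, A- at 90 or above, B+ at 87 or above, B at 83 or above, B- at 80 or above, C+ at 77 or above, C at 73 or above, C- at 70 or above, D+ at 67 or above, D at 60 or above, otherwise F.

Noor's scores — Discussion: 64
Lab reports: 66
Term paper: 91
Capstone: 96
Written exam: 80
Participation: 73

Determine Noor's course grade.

Written exam score 80 ≥ 55: minimum met.
Weighted total:
  Discussion 64 × 0.17 = 10.88
  Lab reports 66 × 0.07 = 4.62
  Term paper 91 × 0.1 = 9.1
  Capstone 96 × 0.41 = 39.36
  Written exam 80 × 0.11 = 8.8
  Participation 73 × 0.14 = 10.22
Sum = 82.98
82.98 is ≥ 80 and < 83 → B-

B-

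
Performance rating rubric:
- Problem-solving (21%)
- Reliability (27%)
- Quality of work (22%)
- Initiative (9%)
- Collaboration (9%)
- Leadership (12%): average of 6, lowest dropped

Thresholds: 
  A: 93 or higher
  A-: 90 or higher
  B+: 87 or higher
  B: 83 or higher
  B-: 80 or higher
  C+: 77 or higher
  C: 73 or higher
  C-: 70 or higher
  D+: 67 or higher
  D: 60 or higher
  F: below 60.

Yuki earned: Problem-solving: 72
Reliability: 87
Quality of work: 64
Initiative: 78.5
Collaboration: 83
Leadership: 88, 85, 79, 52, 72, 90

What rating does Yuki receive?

C+

Leadership: drop 52 → average of remaining 5 = 414/5 = 82.8
Weighted total:
  Problem-solving 72 × 0.21 = 15.12
  Reliability 87 × 0.27 = 23.49
  Quality of work 64 × 0.22 = 14.08
  Initiative 78.5 × 0.09 = 7.065
  Collaboration 83 × 0.09 = 7.47
  Leadership 82.8 × 0.12 = 9.936
Sum = 77.161
77.161 is ≥ 77 and < 80 → C+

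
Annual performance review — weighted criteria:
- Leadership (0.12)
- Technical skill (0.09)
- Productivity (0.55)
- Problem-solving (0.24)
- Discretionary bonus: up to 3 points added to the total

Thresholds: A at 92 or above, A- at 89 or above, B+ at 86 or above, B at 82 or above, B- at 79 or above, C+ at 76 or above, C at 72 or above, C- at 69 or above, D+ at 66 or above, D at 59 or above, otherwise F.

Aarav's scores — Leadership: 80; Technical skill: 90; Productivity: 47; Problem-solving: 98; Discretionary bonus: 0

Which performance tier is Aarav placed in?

Weighted total:
  Leadership 80 × 0.12 = 9.6
  Technical skill 90 × 0.09 = 8.1
  Productivity 47 × 0.55 = 25.85
  Problem-solving 98 × 0.24 = 23.52
Sum = 67.07
Discretionary bonus: 67.07 + 0 = 67.07
67.07 is ≥ 66 and < 69 → D+

D+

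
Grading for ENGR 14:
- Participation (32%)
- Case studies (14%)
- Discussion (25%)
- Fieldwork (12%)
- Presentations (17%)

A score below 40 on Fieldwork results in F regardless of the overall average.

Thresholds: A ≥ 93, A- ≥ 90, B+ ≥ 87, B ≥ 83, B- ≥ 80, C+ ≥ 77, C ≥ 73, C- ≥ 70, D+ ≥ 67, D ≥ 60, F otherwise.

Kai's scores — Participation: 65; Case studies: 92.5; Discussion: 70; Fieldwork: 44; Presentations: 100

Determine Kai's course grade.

C

Fieldwork score 44 ≥ 40: minimum met.
Weighted total:
  Participation 65 × 0.32 = 20.8
  Case studies 92.5 × 0.14 = 12.95
  Discussion 70 × 0.25 = 17.5
  Fieldwork 44 × 0.12 = 5.28
  Presentations 100 × 0.17 = 17
Sum = 73.53
73.53 is ≥ 73 and < 77 → C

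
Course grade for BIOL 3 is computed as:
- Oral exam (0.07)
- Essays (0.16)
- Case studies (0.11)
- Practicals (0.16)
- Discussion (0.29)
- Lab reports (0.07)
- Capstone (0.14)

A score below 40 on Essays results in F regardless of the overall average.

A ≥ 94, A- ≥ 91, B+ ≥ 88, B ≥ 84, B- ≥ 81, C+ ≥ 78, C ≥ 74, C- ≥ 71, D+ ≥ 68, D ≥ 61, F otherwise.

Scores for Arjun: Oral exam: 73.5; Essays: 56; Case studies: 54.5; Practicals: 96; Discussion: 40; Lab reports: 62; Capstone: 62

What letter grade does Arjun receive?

Essays score 56 ≥ 40: minimum met.
Weighted total:
  Oral exam 73.5 × 0.07 = 5.145
  Essays 56 × 0.16 = 8.96
  Case studies 54.5 × 0.11 = 5.995
  Practicals 96 × 0.16 = 15.36
  Discussion 40 × 0.29 = 11.6
  Lab reports 62 × 0.07 = 4.34
  Capstone 62 × 0.14 = 8.68
Sum = 60.08
60.08 < 61 → F

F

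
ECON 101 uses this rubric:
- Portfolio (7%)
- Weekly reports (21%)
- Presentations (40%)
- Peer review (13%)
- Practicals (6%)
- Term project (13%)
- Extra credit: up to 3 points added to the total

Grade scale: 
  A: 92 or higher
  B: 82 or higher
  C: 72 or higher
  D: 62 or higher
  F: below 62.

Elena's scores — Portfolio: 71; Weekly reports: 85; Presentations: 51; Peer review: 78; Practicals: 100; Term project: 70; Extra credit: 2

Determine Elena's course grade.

Weighted total:
  Portfolio 71 × 0.07 = 4.97
  Weekly reports 85 × 0.21 = 17.85
  Presentations 51 × 0.4 = 20.4
  Peer review 78 × 0.13 = 10.14
  Practicals 100 × 0.06 = 6
  Term project 70 × 0.13 = 9.1
Sum = 68.46
Extra credit: 68.46 + 2 = 70.46
70.46 is ≥ 62 and < 72 → D

D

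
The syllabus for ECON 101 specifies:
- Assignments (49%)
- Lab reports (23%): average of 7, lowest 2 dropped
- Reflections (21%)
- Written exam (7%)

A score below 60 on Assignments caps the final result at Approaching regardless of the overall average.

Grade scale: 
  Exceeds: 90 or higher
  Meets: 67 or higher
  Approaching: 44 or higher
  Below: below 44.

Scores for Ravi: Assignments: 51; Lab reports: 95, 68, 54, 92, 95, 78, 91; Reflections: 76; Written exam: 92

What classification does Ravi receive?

Lab reports: drop 54, 68 → average of remaining 5 = 451/5 = 90.2
Assignments score 51 < 60: minimum not met.
Weighted total:
  Assignments 51 × 0.49 = 24.99
  Lab reports 90.2 × 0.23 = 20.746
  Reflections 76 × 0.21 = 15.96
  Written exam 92 × 0.07 = 6.44
Sum = 68.136
68.136 would be Meets; cap at Approaching applies → Approaching.

Approaching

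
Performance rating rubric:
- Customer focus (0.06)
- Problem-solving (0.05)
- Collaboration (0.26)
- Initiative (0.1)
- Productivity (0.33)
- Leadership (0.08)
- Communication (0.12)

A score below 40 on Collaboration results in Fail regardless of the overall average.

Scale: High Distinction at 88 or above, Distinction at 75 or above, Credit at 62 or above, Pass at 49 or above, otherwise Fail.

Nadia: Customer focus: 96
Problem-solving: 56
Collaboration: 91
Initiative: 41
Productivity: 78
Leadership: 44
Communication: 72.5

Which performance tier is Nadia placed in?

Collaboration score 91 ≥ 40: minimum met.
Weighted total:
  Customer focus 96 × 0.06 = 5.76
  Problem-solving 56 × 0.05 = 2.8
  Collaboration 91 × 0.26 = 23.66
  Initiative 41 × 0.1 = 4.1
  Productivity 78 × 0.33 = 25.74
  Leadership 44 × 0.08 = 3.52
  Communication 72.5 × 0.12 = 8.7
Sum = 74.28
74.28 is ≥ 62 and < 75 → Credit

Credit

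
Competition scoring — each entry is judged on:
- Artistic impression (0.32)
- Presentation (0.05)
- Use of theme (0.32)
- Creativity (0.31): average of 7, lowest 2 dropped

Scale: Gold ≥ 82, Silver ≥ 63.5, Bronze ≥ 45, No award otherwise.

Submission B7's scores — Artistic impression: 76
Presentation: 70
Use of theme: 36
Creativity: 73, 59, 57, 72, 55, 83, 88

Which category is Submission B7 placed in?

Bronze

Creativity: drop 55, 57 → average of remaining 5 = 375/5 = 75
Weighted total:
  Artistic impression 76 × 0.32 = 24.32
  Presentation 70 × 0.05 = 3.5
  Use of theme 36 × 0.32 = 11.52
  Creativity 75 × 0.31 = 23.25
Sum = 62.59
62.59 is ≥ 45 and < 63.5 → Bronze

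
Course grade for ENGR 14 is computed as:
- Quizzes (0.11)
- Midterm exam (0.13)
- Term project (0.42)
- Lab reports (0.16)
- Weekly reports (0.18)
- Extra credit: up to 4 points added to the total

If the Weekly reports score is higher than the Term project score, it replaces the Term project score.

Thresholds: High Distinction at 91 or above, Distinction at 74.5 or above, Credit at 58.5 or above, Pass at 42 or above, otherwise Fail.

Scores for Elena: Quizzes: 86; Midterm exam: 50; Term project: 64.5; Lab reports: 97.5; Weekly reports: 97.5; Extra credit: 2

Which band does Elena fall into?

Weekly reports (97.5) > Term project (64.5), so Term project counts as 97.5.
Weighted total:
  Quizzes 86 × 0.11 = 9.46
  Midterm exam 50 × 0.13 = 6.5
  Term project 97.5 × 0.42 = 40.95
  Lab reports 97.5 × 0.16 = 15.6
  Weekly reports 97.5 × 0.18 = 17.55
Sum = 90.06
Extra credit: 90.06 + 2 = 92.06
92.06 ≥ 91 → High Distinction

High Distinction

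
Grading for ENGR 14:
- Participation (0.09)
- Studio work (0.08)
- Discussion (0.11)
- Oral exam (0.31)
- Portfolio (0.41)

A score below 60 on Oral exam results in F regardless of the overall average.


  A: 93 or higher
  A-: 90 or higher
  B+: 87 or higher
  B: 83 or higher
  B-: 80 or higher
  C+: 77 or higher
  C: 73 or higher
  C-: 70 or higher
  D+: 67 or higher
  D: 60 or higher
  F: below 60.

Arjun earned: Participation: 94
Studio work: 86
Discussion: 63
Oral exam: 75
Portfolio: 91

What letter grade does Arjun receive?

Oral exam score 75 ≥ 60: minimum met.
Weighted total:
  Participation 94 × 0.09 = 8.46
  Studio work 86 × 0.08 = 6.88
  Discussion 63 × 0.11 = 6.93
  Oral exam 75 × 0.31 = 23.25
  Portfolio 91 × 0.41 = 37.31
Sum = 82.83
82.83 is ≥ 80 and < 83 → B-

B-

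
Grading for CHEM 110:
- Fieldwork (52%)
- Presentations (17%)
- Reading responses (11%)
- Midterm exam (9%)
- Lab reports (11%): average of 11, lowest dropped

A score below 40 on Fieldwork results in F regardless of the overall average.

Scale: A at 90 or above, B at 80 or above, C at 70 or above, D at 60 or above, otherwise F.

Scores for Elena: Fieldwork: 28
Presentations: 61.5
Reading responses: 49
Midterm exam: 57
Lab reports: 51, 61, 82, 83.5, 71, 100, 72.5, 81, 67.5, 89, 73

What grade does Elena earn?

Lab reports: drop 51 → average of remaining 10 = 780.5/10 = 78.05
Fieldwork score 28 < 40: minimum not met.
Weighted total:
  Fieldwork 28 × 0.52 = 14.56
  Presentations 61.5 × 0.17 = 10.455
  Reading responses 49 × 0.11 = 5.39
  Midterm exam 57 × 0.09 = 5.13
  Lab reports 78.05 × 0.11 = 8.5855
Sum = 44.1205
Because the Fieldwork minimum was not met, the result is F.

F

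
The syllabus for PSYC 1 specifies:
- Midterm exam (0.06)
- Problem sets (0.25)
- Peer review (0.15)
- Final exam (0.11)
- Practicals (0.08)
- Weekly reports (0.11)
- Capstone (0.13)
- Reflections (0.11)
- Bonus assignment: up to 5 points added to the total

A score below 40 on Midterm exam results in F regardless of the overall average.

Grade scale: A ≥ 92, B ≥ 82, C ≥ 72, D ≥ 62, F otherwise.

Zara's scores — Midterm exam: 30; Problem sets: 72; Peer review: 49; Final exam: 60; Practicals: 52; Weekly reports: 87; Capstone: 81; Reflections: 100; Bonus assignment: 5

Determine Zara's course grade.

Midterm exam score 30 < 40: minimum not met.
Weighted total:
  Midterm exam 30 × 0.06 = 1.8
  Problem sets 72 × 0.25 = 18
  Peer review 49 × 0.15 = 7.35
  Final exam 60 × 0.11 = 6.6
  Practicals 52 × 0.08 = 4.16
  Weekly reports 87 × 0.11 = 9.57
  Capstone 81 × 0.13 = 10.53
  Reflections 100 × 0.11 = 11
Sum = 69.01
Bonus assignment: 69.01 + 5 = 74.01
Because the Midterm exam minimum was not met, the result is F.

F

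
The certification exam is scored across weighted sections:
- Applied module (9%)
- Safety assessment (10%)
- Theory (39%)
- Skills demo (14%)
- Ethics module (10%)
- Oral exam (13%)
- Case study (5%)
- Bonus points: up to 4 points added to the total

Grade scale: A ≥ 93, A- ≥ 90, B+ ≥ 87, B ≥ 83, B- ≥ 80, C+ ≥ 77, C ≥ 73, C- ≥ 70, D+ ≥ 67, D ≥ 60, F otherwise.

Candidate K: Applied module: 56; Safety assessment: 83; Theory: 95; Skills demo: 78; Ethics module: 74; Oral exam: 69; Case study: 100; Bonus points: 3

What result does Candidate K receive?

B

Weighted total:
  Applied module 56 × 0.09 = 5.04
  Safety assessment 83 × 0.1 = 8.3
  Theory 95 × 0.39 = 37.05
  Skills demo 78 × 0.14 = 10.92
  Ethics module 74 × 0.1 = 7.4
  Oral exam 69 × 0.13 = 8.97
  Case study 100 × 0.05 = 5
Sum = 82.68
Bonus points: 82.68 + 3 = 85.68
85.68 is ≥ 83 and < 87 → B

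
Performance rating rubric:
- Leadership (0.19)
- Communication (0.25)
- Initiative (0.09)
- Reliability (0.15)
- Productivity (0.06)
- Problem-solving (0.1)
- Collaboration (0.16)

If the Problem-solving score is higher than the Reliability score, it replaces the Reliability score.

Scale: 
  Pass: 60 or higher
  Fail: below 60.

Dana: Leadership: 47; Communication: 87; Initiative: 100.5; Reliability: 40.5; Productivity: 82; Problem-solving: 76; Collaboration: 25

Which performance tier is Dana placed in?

Problem-solving (76) > Reliability (40.5), so Reliability counts as 76.
Weighted total:
  Leadership 47 × 0.19 = 8.93
  Communication 87 × 0.25 = 21.75
  Initiative 100.5 × 0.09 = 9.045
  Reliability 76 × 0.15 = 11.4
  Productivity 82 × 0.06 = 4.92
  Problem-solving 76 × 0.1 = 7.6
  Collaboration 25 × 0.16 = 4
Sum = 67.645
67.645 ≥ 60 → Pass

Pass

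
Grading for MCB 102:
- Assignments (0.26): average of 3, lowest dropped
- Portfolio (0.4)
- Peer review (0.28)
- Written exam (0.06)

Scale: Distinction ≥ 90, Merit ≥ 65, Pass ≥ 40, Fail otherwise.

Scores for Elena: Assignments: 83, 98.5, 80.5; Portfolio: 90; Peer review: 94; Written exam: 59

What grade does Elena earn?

Merit

Assignments: drop 80.5 → average of remaining 2 = 181.5/2 = 90.75
Weighted total:
  Assignments 90.75 × 0.26 = 23.595
  Portfolio 90 × 0.4 = 36
  Peer review 94 × 0.28 = 26.32
  Written exam 59 × 0.06 = 3.54
Sum = 89.455
89.455 is ≥ 65 and < 90 → Merit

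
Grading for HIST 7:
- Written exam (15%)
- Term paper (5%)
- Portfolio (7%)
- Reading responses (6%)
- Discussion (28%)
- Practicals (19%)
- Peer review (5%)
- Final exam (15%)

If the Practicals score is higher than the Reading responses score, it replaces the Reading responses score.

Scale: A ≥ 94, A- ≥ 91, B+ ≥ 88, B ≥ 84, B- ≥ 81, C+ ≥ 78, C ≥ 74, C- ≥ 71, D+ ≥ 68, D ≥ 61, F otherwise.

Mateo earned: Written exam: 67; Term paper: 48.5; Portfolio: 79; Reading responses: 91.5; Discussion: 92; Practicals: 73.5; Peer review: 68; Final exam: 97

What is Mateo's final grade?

Practicals (73.5) ≤ Reading responses (91.5), so Reading responses stays at 91.5.
Weighted total:
  Written exam 67 × 0.15 = 10.05
  Term paper 48.5 × 0.05 = 2.425
  Portfolio 79 × 0.07 = 5.53
  Reading responses 91.5 × 0.06 = 5.49
  Discussion 92 × 0.28 = 25.76
  Practicals 73.5 × 0.19 = 13.965
  Peer review 68 × 0.05 = 3.4
  Final exam 97 × 0.15 = 14.55
Sum = 81.17
81.17 is ≥ 81 and < 84 → B-

B-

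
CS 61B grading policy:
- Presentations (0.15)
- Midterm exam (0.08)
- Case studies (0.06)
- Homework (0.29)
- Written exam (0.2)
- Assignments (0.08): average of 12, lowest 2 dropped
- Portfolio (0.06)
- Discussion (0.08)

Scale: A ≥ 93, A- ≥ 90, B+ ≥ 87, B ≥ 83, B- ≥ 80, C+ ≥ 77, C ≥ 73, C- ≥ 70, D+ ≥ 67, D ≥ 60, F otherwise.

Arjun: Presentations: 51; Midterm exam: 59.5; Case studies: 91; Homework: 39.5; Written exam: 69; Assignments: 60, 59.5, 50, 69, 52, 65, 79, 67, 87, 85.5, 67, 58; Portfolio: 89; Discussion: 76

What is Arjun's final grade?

D

Assignments: drop 50, 52 → average of remaining 10 = 697/10 = 69.7
Weighted total:
  Presentations 51 × 0.15 = 7.65
  Midterm exam 59.5 × 0.08 = 4.76
  Case studies 91 × 0.06 = 5.46
  Homework 39.5 × 0.29 = 11.455
  Written exam 69 × 0.2 = 13.8
  Assignments 69.7 × 0.08 = 5.576
  Portfolio 89 × 0.06 = 5.34
  Discussion 76 × 0.08 = 6.08
Sum = 60.121
60.121 is ≥ 60 and < 67 → D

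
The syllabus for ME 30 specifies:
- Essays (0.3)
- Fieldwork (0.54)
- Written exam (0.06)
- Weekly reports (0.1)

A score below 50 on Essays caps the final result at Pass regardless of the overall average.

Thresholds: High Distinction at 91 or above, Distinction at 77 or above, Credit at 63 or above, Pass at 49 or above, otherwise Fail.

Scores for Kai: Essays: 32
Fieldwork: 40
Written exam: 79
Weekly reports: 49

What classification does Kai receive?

Essays score 32 < 50: minimum not met.
Weighted total:
  Essays 32 × 0.3 = 9.6
  Fieldwork 40 × 0.54 = 21.6
  Written exam 79 × 0.06 = 4.74
  Weekly reports 49 × 0.1 = 4.9
Sum = 40.84
40.84 would be Fail; cap at Pass applies → Fail.

Fail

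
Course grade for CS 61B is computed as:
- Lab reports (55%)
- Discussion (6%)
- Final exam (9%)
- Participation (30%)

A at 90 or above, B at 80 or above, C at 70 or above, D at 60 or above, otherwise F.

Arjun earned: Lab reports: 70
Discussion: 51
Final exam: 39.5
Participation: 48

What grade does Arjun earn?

Weighted total:
  Lab reports 70 × 0.55 = 38.5
  Discussion 51 × 0.06 = 3.06
  Final exam 39.5 × 0.09 = 3.555
  Participation 48 × 0.3 = 14.4
Sum = 59.515
59.515 < 60 → F

F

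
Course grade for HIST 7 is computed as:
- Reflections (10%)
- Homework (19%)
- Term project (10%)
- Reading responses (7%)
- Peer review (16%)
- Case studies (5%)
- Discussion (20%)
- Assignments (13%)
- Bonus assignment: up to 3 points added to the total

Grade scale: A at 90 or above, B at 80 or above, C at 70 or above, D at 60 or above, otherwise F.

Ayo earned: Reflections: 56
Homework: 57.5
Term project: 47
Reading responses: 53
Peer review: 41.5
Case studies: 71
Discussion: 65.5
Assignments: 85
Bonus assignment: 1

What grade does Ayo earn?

Weighted total:
  Reflections 56 × 0.1 = 5.6
  Homework 57.5 × 0.19 = 10.925
  Term project 47 × 0.1 = 4.7
  Reading responses 53 × 0.07 = 3.71
  Peer review 41.5 × 0.16 = 6.64
  Case studies 71 × 0.05 = 3.55
  Discussion 65.5 × 0.2 = 13.1
  Assignments 85 × 0.13 = 11.05
Sum = 59.275
Bonus assignment: 59.275 + 1 = 60.275
60.275 is ≥ 60 and < 70 → D

D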